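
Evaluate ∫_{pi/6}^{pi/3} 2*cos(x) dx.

An antiderivative is F(x) = 2*sin(x).
Then F(pi/3) - F(pi/6) = (sqrt(3)) - (1) = -1 + sqrt(3).

-1 + sqrt(3)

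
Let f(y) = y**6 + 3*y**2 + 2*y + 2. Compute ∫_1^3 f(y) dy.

2452/7

By the power rule, an antiderivative is F(y) = y**7/7 + y**3 + y**2 + 2*y.
Then F(3) - F(1) = (2481/7) - (29/7) = 2452/7.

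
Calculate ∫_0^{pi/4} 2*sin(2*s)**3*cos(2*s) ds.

Let u = sin(2*s), so du = 2*cos(2*s) ds. When s = 0, u = 0; when s = pi/4, u = 1.
The integral becomes ∫ u**3 du from 0 to 1, with antiderivative u**4/4.
Back in s: F(s) = sin(2*s)**4/4.
Then F(pi/4) - F(0) = (1/4) - (0) = 1/4.

1/4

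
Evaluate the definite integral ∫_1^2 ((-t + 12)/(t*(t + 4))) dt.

Factor the denominator: t**2 + 4*t = (t + 4)t.
Partial fractions: (-t + 12)/(t*(t + 4)) = -4/(t + 4) + 3/t.
An antiderivative is F(t) = 3*log(t) - 4*log(t + 4).
Then F(2) - F(1) = (-4*log(3) - log(2)) - (-4*log(5)) = -4*log(3) - log(2) + 4*log(5).

-4*log(3) - log(2) + 4*log(5)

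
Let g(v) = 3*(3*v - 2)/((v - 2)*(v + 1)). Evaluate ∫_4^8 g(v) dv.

-5*log(5) + 14*log(3)

Factor the denominator: v**2 - v - 2 = (v + 1)(v - 2).
Partial fractions: 3*(3*v - 2)/((v - 2)*(v + 1)) = 5/(v + 1) + 4/(v - 2).
An antiderivative is F(v) = 4*log(v - 2) + 5*log(v + 1).
Then F(8) - F(4) = (4*log(2) + 14*log(3)) - (4*log(2) + 5*log(5)) = -5*log(5) + 14*log(3).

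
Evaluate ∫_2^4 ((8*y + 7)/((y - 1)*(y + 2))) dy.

Factor the denominator: y**2 + y - 2 = (y + 2)(y - 1).
Partial fractions: (8*y + 7)/((y - 1)*(y + 2)) = 3/(y + 2) + 5/(y - 1).
An antiderivative is F(y) = 5*log(y - 1) + 3*log(y + 2).
Then F(4) - F(2) = (3*log(2) + 8*log(3)) - (log(64)) = -3*log(2) + 8*log(3).

-3*log(2) + 8*log(3)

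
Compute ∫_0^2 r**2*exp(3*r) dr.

Integrate by parts twice (u = r^2, dv = exp(3*r) dr).
An antiderivative is F(r) = (9*r**2 - 6*r + 2)*exp(3*r)/27.
Then F(2) - F(0) = (26*exp(6)/27) - (2/27) = -2/27 + 26*exp(6)/27.

-2/27 + 26*exp(6)/27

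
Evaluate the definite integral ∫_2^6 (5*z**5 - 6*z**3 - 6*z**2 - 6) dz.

By the power rule, an antiderivative is F(z) = 5*z**6/6 - 3*z**4/2 - 2*z**3 - 6*z.
Then F(6) - F(2) = (36468) - (4/3) = 109400/3.

109400/3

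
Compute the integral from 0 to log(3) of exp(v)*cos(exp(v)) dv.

Let u = exp(v), so du = exp(v) dv. When v = 0, u = 1; when v = log(3), u = 3.
The integral becomes ∫ cos(u) du from 1 to 3, with antiderivative sin(u).
Back in v: F(v) = sin(exp(v)).
Then F(log(3)) - F(0) = (sin(3)) - (sin(1)) = -sin(1) + sin(3).

-sin(1) + sin(3)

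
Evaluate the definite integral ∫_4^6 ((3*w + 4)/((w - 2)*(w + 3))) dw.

Factor the denominator: w**2 + w - 6 = (w + 3)(w - 2).
Partial fractions: (3*w + 4)/((w - 2)*(w + 3)) = 1/(w + 3) + 2/(w - 2).
An antiderivative is F(w) = 2*log(w - 2) + log(w + 3).
Then F(6) - F(4) = (2*log(3) + 4*log(2)) - (log(28)) = log(36/7).

log(36/7)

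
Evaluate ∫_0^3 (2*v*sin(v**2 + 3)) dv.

Let u = v**2 + 3, so du = 2*v dv. When v = 0, u = 3; when v = 3, u = 12.
The integral becomes ∫ sin(u) du from 3 to 12, with antiderivative -cos(u).
Back in v: F(v) = -cos(v**2 + 3).
Then F(3) - F(0) = (-cos(12)) - (-cos(3)) = cos(3) - cos(12).

cos(3) - cos(12)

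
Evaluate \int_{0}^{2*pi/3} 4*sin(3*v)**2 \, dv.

4*pi/3

Use the identity sin^2(3*v) = (1 - cos(6*v))/2.
An antiderivative is F(v) = 2*v - sin(6*v)/3.
Then F(2*pi/3) - F(0) = (4*pi/3) - (0) = 4*pi/3.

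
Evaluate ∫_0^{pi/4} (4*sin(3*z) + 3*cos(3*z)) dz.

4/3 + 7*sqrt(2)/6

An antiderivative is F(z) = sin(3*z) - 4*cos(3*z)/3.
Then F(pi/4) - F(0) = (7*sqrt(2)/6) - (-4/3) = 4/3 + 7*sqrt(2)/6.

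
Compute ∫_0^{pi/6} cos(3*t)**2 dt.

pi/12

Use the identity cos^2(3*t) = (1 + cos(6*t))/2.
An antiderivative is F(t) = t/2 + sin(6*t)/12.
Then F(pi/6) - F(0) = (pi/12) - (0) = pi/12.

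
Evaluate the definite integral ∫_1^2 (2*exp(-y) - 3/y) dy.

-3*log(2) - 2*exp(-2) + 2*exp(-1)

An antiderivative is F(y) = -3*log(y) - 2*exp(-y).
Then F(2) - F(1) = (-3*log(2) - 2*exp(-2)) - (-2*exp(-1)) = -3*log(2) - 2*exp(-2) + 2*exp(-1).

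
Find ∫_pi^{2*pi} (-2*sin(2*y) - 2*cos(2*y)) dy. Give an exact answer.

0

An antiderivative is F(y) = -sin(2*y) + cos(2*y).
Then F(2*pi) - F(pi) = (1) - (1) = 0.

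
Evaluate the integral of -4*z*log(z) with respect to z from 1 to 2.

Integrate by parts once (u = ln z, dv = -4*z dz).
An antiderivative is F(z) = -z**2*(2*log(z) - 1).
Then F(2) - F(1) = (4 - 8*log(2)) - (1) = 3 - 8*log(2).

3 - 8*log(2)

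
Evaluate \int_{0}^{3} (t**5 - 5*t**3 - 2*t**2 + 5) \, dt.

By the power rule, an antiderivative is F(t) = t**6/6 - 5*t**4/4 - 2*t**3/3 + 5*t.
Then F(3) - F(0) = (69/4) - (0) = 69/4.

69/4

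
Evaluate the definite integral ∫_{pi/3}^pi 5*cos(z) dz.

-5*sqrt(3)/2

An antiderivative is F(z) = 5*sin(z).
Then F(pi) - F(pi/3) = (0) - (5*sqrt(3)/2) = -5*sqrt(3)/2.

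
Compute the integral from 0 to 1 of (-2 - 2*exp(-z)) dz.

-4 + 2*exp(-1)

An antiderivative is F(z) = -2*z + 2*exp(-z).
Then F(1) - F(0) = (-2 + 2*exp(-1)) - (2) = -4 + 2*exp(-1).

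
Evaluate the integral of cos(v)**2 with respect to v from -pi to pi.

pi

Use the identity cos^2(v) = (1 + cos(2*v))/2.
An antiderivative is F(v) = v/2 + sin(2*v)/4.
Then F(pi) - F(-pi) = (pi/2) - (-pi/2) = pi.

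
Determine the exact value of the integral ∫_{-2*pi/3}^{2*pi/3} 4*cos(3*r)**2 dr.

8*pi/3

Use the identity cos^2(3*r) = (1 + cos(6*r))/2.
An antiderivative is F(r) = 2*r + sin(6*r)/3.
Then F(2*pi/3) - F(-2*pi/3) = (4*pi/3) - (-4*pi/3) = 8*pi/3.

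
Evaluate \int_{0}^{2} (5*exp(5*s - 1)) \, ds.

Let u = 5*s - 1, so du = 5 ds. When s = 0, u = -1; when s = 2, u = 9.
The integral becomes ∫ exp(u) du from -1 to 9, with antiderivative exp(u).
Back in s: F(s) = exp(5*s - 1).
Then F(2) - F(0) = (exp(9)) - (exp(-1)) = -(1 - exp(10))*exp(-1).

-(1 - exp(10))*exp(-1)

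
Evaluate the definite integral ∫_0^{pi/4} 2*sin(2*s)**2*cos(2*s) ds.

Let u = sin(2*s), so du = 2*cos(2*s) ds. When s = 0, u = 0; when s = pi/4, u = 1.
The integral becomes ∫ u**2 du from 0 to 1, with antiderivative u**3/3.
Back in s: F(s) = sin(2*s)**3/3.
Then F(pi/4) - F(0) = (1/3) - (0) = 1/3.

1/3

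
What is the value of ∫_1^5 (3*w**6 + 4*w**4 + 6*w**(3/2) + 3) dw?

60*sqrt(5) + 1259668/35

By the power rule, an antiderivative is F(w) = 3*w**7/7 + 12*w**(5/2)/5 + 4*w**5/5 + 3*w.
Then F(5) - F(1) = (60*sqrt(5) + 251980/7) - (232/35) = 60*sqrt(5) + 1259668/35.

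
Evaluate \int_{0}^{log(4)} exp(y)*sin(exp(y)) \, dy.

Let u = exp(y), so du = exp(y) dy. When y = 0, u = 1; when y = log(4), u = 4.
The integral becomes ∫ sin(u) du from 1 to 4, with antiderivative -cos(u).
Back in y: F(y) = -cos(exp(y)).
Then F(log(4)) - F(0) = (-cos(4)) - (-cos(1)) = cos(1) - cos(4).

cos(1) - cos(4)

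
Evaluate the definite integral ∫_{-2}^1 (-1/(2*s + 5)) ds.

-log(7)/2

An antiderivative is F(s) = -log(2*s + 5)/2.
Then F(1) - F(-2) = (-log(7)/2) - (0) = -log(7)/2.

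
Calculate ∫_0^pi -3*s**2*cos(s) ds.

6*pi

Integrate by parts twice (u = s^2, dv = -3*cos(s) ds).
An antiderivative is F(s) = -3*s**2*sin(s) - 6*s*cos(s) + 6*sin(s).
Then F(pi) - F(0) = (6*pi) - (0) = 6*pi.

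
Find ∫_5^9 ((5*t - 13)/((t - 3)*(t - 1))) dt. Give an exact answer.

Factor the denominator: t**2 - 4*t + 3 = (t - 1)(t - 3).
Partial fractions: (5*t - 13)/((t - 3)*(t - 1)) = 4/(t - 1) + 1/(t - 3).
An antiderivative is F(t) = log(t - 3) + 4*log(t - 1).
Then F(9) - F(5) = (log(3) + 13*log(2)) - (9*log(2)) = log(48).

log(48)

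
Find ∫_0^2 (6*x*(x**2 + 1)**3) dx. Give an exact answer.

Let u = x**2 + 1, so du = 2*x dx. When x = 0, u = 1; when x = 2, u = 5.
The integral becomes 3·∫ u**3 du from 1 to 5, with antiderivative 3*u**4/4.
Back in x: F(x) = 3*(x**2 + 1)**4/4.
Then F(2) - F(0) = (1875/4) - (3/4) = 468.

468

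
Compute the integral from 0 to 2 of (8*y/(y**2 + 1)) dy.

Let u = y**2 + 1, so du = 2*y dy. When y = 0, u = 1; when y = 2, u = 5.
The integral becomes 4·∫ 1/u du from 1 to 5, with antiderivative 4*log(u).
Back in y: F(y) = 4*log(y**2 + 1).
Then F(2) - F(0) = (4*log(5)) - (0) = 4*log(5).

4*log(5)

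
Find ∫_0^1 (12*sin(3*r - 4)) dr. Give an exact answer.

4*cos(4) - 4*cos(1)

Let u = 3*r - 4, so du = 3 dr. When r = 0, u = -4; when r = 1, u = -1.
The integral becomes 4·∫ sin(u) du from -4 to -1, with antiderivative -4*cos(u).
Back in r: F(r) = -4*cos(3*r - 4).
Then F(1) - F(0) = (-4*cos(1)) - (-4*cos(4)) = 4*cos(4) - 4*cos(1).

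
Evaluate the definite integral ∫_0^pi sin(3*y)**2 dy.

pi/2

Use the identity sin^2(3*y) = (1 - cos(6*y))/2.
An antiderivative is F(y) = y/2 - sin(6*y)/12.
Then F(pi) - F(0) = (pi/2) - (0) = pi/2.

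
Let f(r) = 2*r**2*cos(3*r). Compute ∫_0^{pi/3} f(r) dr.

-4*pi/27

Integrate by parts twice (u = r^2, dv = 2*cos(3*r) dr).
An antiderivative is F(r) = 2*r**2*sin(3*r)/3 + 4*r*cos(3*r)/9 - 4*sin(3*r)/27.
Then F(pi/3) - F(0) = (-4*pi/27) - (0) = -4*pi/27.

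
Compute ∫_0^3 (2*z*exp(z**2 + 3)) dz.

-exp(3) + exp(12)

Let u = z**2 + 3, so du = 2*z dz. When z = 0, u = 3; when z = 3, u = 12.
The integral becomes ∫ exp(u) du from 3 to 12, with antiderivative exp(u).
Back in z: F(z) = exp(z**2 + 3).
Then F(3) - F(0) = (exp(12)) - (exp(3)) = -exp(3) + exp(12).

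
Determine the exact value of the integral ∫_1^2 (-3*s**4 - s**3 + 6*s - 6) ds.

By the power rule, an antiderivative is F(s) = -3*s**5/5 - s**4/4 + 3*s**2 - 6*s.
Then F(2) - F(1) = (-116/5) - (-77/20) = -387/20.

-387/20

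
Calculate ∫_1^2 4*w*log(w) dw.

Integrate by parts once (u = ln w, dv = 4*w dw).
An antiderivative is F(w) = w**2*(2*log(w) - 1).
Then F(2) - F(1) = (-4 + 8*log(2)) - (-1) = -3 + 8*log(2).

-3 + 8*log(2)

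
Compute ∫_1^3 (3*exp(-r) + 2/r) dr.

-3*exp(-3) + 3*exp(-1) + 2*log(3)

An antiderivative is F(r) = 2*log(r) - 3*exp(-r).
Then F(3) - F(1) = (-3*exp(-3) + 2*log(3)) - (-3*exp(-1)) = -3*exp(-3) + 3*exp(-1) + 2*log(3).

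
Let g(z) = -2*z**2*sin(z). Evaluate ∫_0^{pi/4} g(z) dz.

Integrate by parts twice (u = z^2, dv = -2*sin(z) dz).
An antiderivative is F(z) = 2*z**2*cos(z) - 4*z*sin(z) - 4*cos(z).
Then F(pi/4) - F(0) = (sqrt(2)*(-32 - 8*pi + pi**2)/16) - (-4) = -2*sqrt(2) - sqrt(2)*pi/2 + sqrt(2)*pi**2/16 + 4.

-2*sqrt(2) - sqrt(2)*pi/2 + sqrt(2)*pi**2/16 + 4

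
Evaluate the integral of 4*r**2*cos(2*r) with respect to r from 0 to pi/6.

Integrate by parts twice (u = r^2, dv = 4*cos(2*r) dr).
An antiderivative is F(r) = 2*r**2*sin(2*r) + 2*r*cos(2*r) - sin(2*r).
Then F(pi/6) - F(0) = (-sqrt(3)/2 + sqrt(3)*pi**2/36 + pi/6) - (0) = -sqrt(3)/2 + sqrt(3)*pi**2/36 + pi/6.

-sqrt(3)/2 + sqrt(3)*pi**2/36 + pi/6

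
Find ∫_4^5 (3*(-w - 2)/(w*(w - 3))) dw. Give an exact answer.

-9*log(2) + 2*log(5)

Factor the denominator: w**2 - 3*w = w(w - 3).
Partial fractions: 3*(-w - 2)/(w*(w - 3)) = 2/w - 5/(w - 3).
An antiderivative is F(w) = 2*log(w) - 5*log(w - 3).
Then F(5) - F(4) = (log(25/32)) - (log(16)) = -9*log(2) + 2*log(5).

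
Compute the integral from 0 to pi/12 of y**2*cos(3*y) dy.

sqrt(2)*(-32 + pi**2 + 8*pi)/864

Integrate by parts twice (u = y^2, dv = cos(3*y) dy).
An antiderivative is F(y) = y**2*sin(3*y)/3 + 2*y*cos(3*y)/9 - 2*sin(3*y)/27.
Then F(pi/12) - F(0) = (sqrt(2)*(-32 + pi**2 + 8*pi)/864) - (0) = sqrt(2)*(-32 + pi**2 + 8*pi)/864.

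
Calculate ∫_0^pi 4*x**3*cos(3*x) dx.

Integrate by parts 3 times (u = x^3, dv = 4*cos(3*x) dx).
An antiderivative is F(x) = 4*x**3*sin(3*x)/3 + 4*x**2*cos(3*x)/3 - 8*x*sin(3*x)/9 - 8*cos(3*x)/27.
Then F(pi) - F(0) = (8/27 - 4*pi**2/3) - (-8/27) = 16/27 - 4*pi**2/3.

16/27 - 4*pi**2/3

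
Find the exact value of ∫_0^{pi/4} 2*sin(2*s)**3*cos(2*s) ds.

1/4

Let u = sin(2*s), so du = 2*cos(2*s) ds. When s = 0, u = 0; when s = pi/4, u = 1.
The integral becomes ∫ u**3 du from 0 to 1, with antiderivative u**4/4.
Back in s: F(s) = sin(2*s)**4/4.
Then F(pi/4) - F(0) = (1/4) - (0) = 1/4.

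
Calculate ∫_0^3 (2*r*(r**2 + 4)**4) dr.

370269/5

Let u = r**2 + 4, so du = 2*r dr. When r = 0, u = 4; when r = 3, u = 13.
The integral becomes ∫ u**4 du from 4 to 13, with antiderivative u**5/5.
Back in r: F(r) = (r**2 + 4)**5/5.
Then F(3) - F(0) = (371293/5) - (1024/5) = 370269/5.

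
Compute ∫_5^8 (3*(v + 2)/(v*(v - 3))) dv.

-11*log(2) + 7*log(5)

Factor the denominator: v**2 - 3*v = v(v - 3).
Partial fractions: 3*(v + 2)/(v*(v - 3)) = -2/v + 5/(v - 3).
An antiderivative is F(v) = -2*log(v) + 5*log(v - 3).
Then F(8) - F(5) = (-6*log(2) + 5*log(5)) - (log(32/25)) = -11*log(2) + 7*log(5).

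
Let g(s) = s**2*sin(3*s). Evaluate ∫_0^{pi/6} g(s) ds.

Integrate by parts twice (u = s^2, dv = sin(3*s) ds).
An antiderivative is F(s) = -s**2*cos(3*s)/3 + 2*s*sin(3*s)/9 + 2*cos(3*s)/27.
Then F(pi/6) - F(0) = (pi/27) - (2/27) = -2/27 + pi/27.

-2/27 + pi/27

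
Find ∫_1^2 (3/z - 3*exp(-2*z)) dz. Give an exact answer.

An antiderivative is F(z) = 3*log(z) + 3*exp(-2*z)/2.
Then F(2) - F(1) = (3*exp(-4)/2 + 3*log(2)) - (3*exp(-2)/2) = -3*exp(-2)/2 + 3*exp(-4)/2 + 3*log(2).

-3*exp(-2)/2 + 3*exp(-4)/2 + 3*log(2)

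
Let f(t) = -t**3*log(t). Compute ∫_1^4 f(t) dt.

255/16 - 128*log(2)

Integrate by parts once (u = ln t, dv = -t**3 dt).
An antiderivative is F(t) = -t**4*(4*log(t) - 1)/16.
Then F(4) - F(1) = (16 - 128*log(2)) - (1/16) = 255/16 - 128*log(2).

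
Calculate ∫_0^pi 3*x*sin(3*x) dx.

pi

Integrate by parts once (u = x, dv = 3*sin(3*x) dx).
An antiderivative is F(x) = -x*cos(3*x) + sin(3*x)/3.
Then F(pi) - F(0) = (pi) - (0) = pi.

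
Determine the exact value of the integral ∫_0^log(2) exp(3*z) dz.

Let u = exp(z), so du = exp(z) dz. When z = 0, u = 1; when z = log(2), u = 2.
The integral becomes ∫ u**2 du from 1 to 2, with antiderivative u**3/3.
Back in z: F(z) = exp(3*z)/3.
Then F(log(2)) - F(0) = (8/3) - (1/3) = 7/3.

7/3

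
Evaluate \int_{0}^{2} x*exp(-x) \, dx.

Integrate by parts once (u = x, dv = exp(-x) dx).
An antiderivative is F(x) = (-x - 1)*exp(-x).
Then F(2) - F(0) = (-3*exp(-2)) - (-1) = 1 - 3*exp(-2).

1 - 3*exp(-2)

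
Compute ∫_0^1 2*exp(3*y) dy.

-2/3 + 2*exp(3)/3

An antiderivative is F(y) = 2*exp(3*y)/3.
Then F(1) - F(0) = (2*exp(3)/3) - (2/3) = -2/3 + 2*exp(3)/3.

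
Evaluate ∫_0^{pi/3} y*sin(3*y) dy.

pi/9

Integrate by parts once (u = y, dv = sin(3*y) dy).
An antiderivative is F(y) = -y*cos(3*y)/3 + sin(3*y)/9.
Then F(pi/3) - F(0) = (pi/9) - (0) = pi/9.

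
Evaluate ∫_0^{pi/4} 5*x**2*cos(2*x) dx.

Integrate by parts twice (u = x^2, dv = 5*cos(2*x) dx).
An antiderivative is F(x) = 5*x**2*sin(2*x)/2 + 5*x*cos(2*x)/2 - 5*sin(2*x)/4.
Then F(pi/4) - F(0) = (-5/4 + 5*pi**2/32) - (0) = -5/4 + 5*pi**2/32.

-5/4 + 5*pi**2/32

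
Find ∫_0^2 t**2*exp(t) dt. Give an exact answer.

Integrate by parts twice (u = t^2, dv = exp(t) dt).
An antiderivative is F(t) = (t**2 - 2*t + 2)*exp(t).
Then F(2) - F(0) = (2*exp(2)) - (2) = -2 + 2*exp(2).

-2 + 2*exp(2)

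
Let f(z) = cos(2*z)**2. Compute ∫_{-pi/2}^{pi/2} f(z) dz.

Use the identity cos^2(2*z) = (1 + cos(4*z))/2.
An antiderivative is F(z) = z/2 + sin(4*z)/8.
Then F(pi/2) - F(-pi/2) = (pi/4) - (-pi/4) = pi/2.

pi/2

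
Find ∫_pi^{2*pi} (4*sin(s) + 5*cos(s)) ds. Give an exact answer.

An antiderivative is F(s) = 5*sin(s) - 4*cos(s).
Then F(2*pi) - F(pi) = (-4) - (4) = -8.

-8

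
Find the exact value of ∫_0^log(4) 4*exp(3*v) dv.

Let u = exp(v), so du = exp(v) dv. When v = 0, u = 1; when v = log(4), u = 4.
The integral becomes 4·∫ u**2 du from 1 to 4, with antiderivative 4*u**3/3.
Back in v: F(v) = 4*exp(3*v)/3.
Then F(log(4)) - F(0) = (256/3) - (4/3) = 84.

84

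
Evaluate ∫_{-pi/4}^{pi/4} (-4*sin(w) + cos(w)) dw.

sqrt(2)

An antiderivative is F(w) = sin(w) + 4*cos(w).
Then F(pi/4) - F(-pi/4) = (5*sqrt(2)/2) - (3*sqrt(2)/2) = sqrt(2).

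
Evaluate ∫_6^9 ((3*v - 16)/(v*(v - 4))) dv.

Factor the denominator: v**2 - 4*v = v(v - 4).
Partial fractions: (3*v - 16)/(v*(v - 4)) = 4/v - 1/(v - 4).
An antiderivative is F(v) = 4*log(v) - log(v - 4).
Then F(9) - F(6) = (-log(5) + 8*log(3)) - (3*log(2) + 4*log(3)) = log(81/40).

log(81/40)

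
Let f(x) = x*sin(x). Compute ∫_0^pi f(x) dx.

Integrate by parts once (u = x, dv = sin(x) dx).
An antiderivative is F(x) = -x*cos(x) + sin(x).
Then F(pi) - F(0) = (pi) - (0) = pi.

pi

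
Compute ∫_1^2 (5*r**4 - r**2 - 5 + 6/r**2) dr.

By the power rule, an antiderivative is F(r) = r**5 - r**3/3 - 5*r - 6/r.
Then F(2) - F(1) = (49/3) - (-31/3) = 80/3.

80/3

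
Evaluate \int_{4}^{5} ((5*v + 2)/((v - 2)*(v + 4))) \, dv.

Factor the denominator: v**2 + 2*v - 8 = (v + 4)(v - 2).
Partial fractions: (5*v + 2)/((v - 2)*(v + 4)) = 3/(v + 4) + 2/(v - 2).
An antiderivative is F(v) = 2*log(v - 2) + 3*log(v + 4).
Then F(5) - F(4) = (8*log(3)) - (11*log(2)) = -11*log(2) + 8*log(3).

-11*log(2) + 8*log(3)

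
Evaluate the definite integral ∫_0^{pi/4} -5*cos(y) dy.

An antiderivative is F(y) = -5*sin(y).
Then F(pi/4) - F(0) = (-5*sqrt(2)/2) - (0) = -5*sqrt(2)/2.

-5*sqrt(2)/2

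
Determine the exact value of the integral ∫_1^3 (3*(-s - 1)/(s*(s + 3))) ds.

log(4/27)

Factor the denominator: s**2 + 3*s = (s + 3)s.
Partial fractions: 3*(-s - 1)/(s*(s + 3)) = -2/(s + 3) - 1/s.
An antiderivative is F(s) = -log(s) - 2*log(s + 3).
Then F(3) - F(1) = (-3*log(3) - 2*log(2)) - (-log(16)) = log(4/27).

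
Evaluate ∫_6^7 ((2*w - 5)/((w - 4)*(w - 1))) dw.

log(9/5)

Factor the denominator: w**2 - 5*w + 4 = (w - 1)(w - 4).
Partial fractions: (2*w - 5)/((w - 4)*(w - 1)) = 1/(w - 1) + 1/(w - 4).
An antiderivative is F(w) = log(w - 4) + log(w - 1).
Then F(7) - F(6) = (log(18)) - (log(10)) = log(9/5).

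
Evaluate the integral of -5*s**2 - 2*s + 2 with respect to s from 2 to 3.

By the power rule, an antiderivative is F(s) = -5*s**3/3 - s**2 + 2*s.
Then F(3) - F(2) = (-48) - (-40/3) = -104/3.

-104/3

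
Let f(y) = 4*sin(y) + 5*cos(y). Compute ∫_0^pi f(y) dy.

8

An antiderivative is F(y) = 5*sin(y) - 4*cos(y).
Then F(pi) - F(0) = (4) - (-4) = 8.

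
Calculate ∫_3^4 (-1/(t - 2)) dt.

-log(2)

An antiderivative is F(t) = -log(t - 2).
Then F(4) - F(3) = (-log(2)) - (0) = -log(2).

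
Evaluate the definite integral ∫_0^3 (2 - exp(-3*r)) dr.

exp(-9)/3 + 17/3

An antiderivative is F(r) = 2*r + exp(-3*r)/3.
Then F(3) - F(0) = (exp(-9)/3 + 6) - (1/3) = exp(-9)/3 + 17/3.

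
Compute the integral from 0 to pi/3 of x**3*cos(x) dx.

Integrate by parts 3 times (u = x^3, dv = cos(x) dx).
An antiderivative is F(x) = x**3*sin(x) + 3*x**2*cos(x) - 6*x*sin(x) - 6*cos(x).
Then F(pi/3) - F(0) = (-sqrt(3)*pi - 3 + sqrt(3)*pi**3/54 + pi**2/6) - (-6) = -sqrt(3)*pi + sqrt(3)*pi**3/54 + pi**2/6 + 3.

-sqrt(3)*pi + sqrt(3)*pi**3/54 + pi**2/6 + 3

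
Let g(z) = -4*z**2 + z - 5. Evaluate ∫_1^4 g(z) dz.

-183/2

By the power rule, an antiderivative is F(z) = -4*z**3/3 + z**2/2 - 5*z.
Then F(4) - F(1) = (-292/3) - (-35/6) = -183/2.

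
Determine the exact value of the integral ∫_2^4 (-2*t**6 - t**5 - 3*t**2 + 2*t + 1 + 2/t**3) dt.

By the power rule, an antiderivative is F(t) = -2*t**7/7 - t**6/6 - t**3 + t**2 + t - 1/t**2.
Then F(4) - F(2) = (-1817045/336) - (-4157/84) = -600139/112.

-600139/112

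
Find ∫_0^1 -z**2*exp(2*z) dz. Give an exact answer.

Integrate by parts twice (u = z^2, dv = -exp(2*z) dz).
An antiderivative is F(z) = (-2*z**2 + 2*z - 1)*exp(2*z)/4.
Then F(1) - F(0) = (-exp(2)/4) - (-1/4) = 1/4 - exp(2)/4.

1/4 - exp(2)/4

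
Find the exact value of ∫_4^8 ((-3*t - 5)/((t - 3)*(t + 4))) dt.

Factor the denominator: t**2 + t - 12 = (t + 4)(t - 3).
Partial fractions: (-3*t - 5)/((t - 3)*(t + 4)) = -1/(t + 4) - 2/(t - 3).
An antiderivative is F(t) = -2*log(t - 3) - log(t + 4).
Then F(8) - F(4) = (-2*log(5) - 2*log(2) - log(3)) - (-log(8)) = log(2/75).

log(2/75)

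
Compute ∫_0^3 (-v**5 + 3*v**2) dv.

-189/2

By the power rule, an antiderivative is F(v) = -v**6/6 + v**3.
Then F(3) - F(0) = (-189/2) - (0) = -189/2.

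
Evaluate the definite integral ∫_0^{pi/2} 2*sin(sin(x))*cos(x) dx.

2 - 2*cos(1)

Let u = sin(x), so du = cos(x) dx. When x = 0, u = 0; when x = pi/2, u = 1.
The integral becomes 2·∫ sin(u) du from 0 to 1, with antiderivative -2*cos(u).
Back in x: F(x) = -2*cos(sin(x)).
Then F(pi/2) - F(0) = (-2*cos(1)) - (-2) = 2 - 2*cos(1).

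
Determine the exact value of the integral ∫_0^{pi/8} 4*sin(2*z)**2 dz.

Use the identity sin^2(2*z) = (1 - cos(4*z))/2.
An antiderivative is F(z) = 2*z - sin(4*z)/2.
Then F(pi/8) - F(0) = (-1/2 + pi/4) - (0) = -1/2 + pi/4.

-1/2 + pi/4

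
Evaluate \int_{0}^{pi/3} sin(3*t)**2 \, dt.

Use the identity sin^2(3*t) = (1 - cos(6*t))/2.
An antiderivative is F(t) = t/2 - sin(6*t)/12.
Then F(pi/3) - F(0) = (pi/6) - (0) = pi/6.

pi/6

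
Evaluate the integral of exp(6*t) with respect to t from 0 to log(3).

364/3

Let u = exp(t), so du = exp(t) dt. When t = 0, u = 1; when t = log(3), u = 3.
The integral becomes ∫ u**5 du from 1 to 3, with antiderivative u**6/6.
Back in t: F(t) = exp(6*t)/6.
Then F(log(3)) - F(0) = (243/2) - (1/6) = 364/3.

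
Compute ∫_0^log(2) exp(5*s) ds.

Let u = exp(s), so du = exp(s) ds. When s = 0, u = 1; when s = log(2), u = 2.
The integral becomes ∫ u**4 du from 1 to 2, with antiderivative u**5/5.
Back in s: F(s) = exp(5*s)/5.
Then F(log(2)) - F(0) = (32/5) - (1/5) = 31/5.

31/5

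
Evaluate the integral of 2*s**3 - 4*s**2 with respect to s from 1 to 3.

16/3

By the power rule, an antiderivative is F(s) = s**4/2 - 4*s**3/3.
Then F(3) - F(1) = (9/2) - (-5/6) = 16/3.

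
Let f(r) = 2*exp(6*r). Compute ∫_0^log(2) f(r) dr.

21

Let u = exp(r), so du = exp(r) dr. When r = 0, u = 1; when r = log(2), u = 2.
The integral becomes 2·∫ u**5 du from 1 to 2, with antiderivative u**6/3.
Back in r: F(r) = exp(6*r)/3.
Then F(log(2)) - F(0) = (64/3) - (1/3) = 21.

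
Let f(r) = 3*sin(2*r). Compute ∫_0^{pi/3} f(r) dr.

9/4

An antiderivative is F(r) = -3*cos(2*r)/2.
Then F(pi/3) - F(0) = (3/4) - (-3/2) = 9/4.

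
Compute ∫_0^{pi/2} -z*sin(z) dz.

-1

Integrate by parts once (u = z, dv = -sin(z) dz).
An antiderivative is F(z) = z*cos(z) - sin(z).
Then F(pi/2) - F(0) = (-1) - (0) = -1.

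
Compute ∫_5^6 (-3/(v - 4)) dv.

-log(8)

An antiderivative is F(v) = -3*log(v - 4).
Then F(6) - F(5) = (-log(8)) - (0) = -log(8).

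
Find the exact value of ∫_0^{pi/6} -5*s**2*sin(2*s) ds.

Integrate by parts twice (u = s^2, dv = -5*sin(2*s) ds).
An antiderivative is F(s) = 5*s**2*cos(2*s)/2 - 5*s*sin(2*s)/2 - 5*cos(2*s)/4.
Then F(pi/6) - F(0) = (-5*sqrt(3)*pi/24 - 5/8 + 5*pi**2/144) - (-5/4) = -5*sqrt(3)*pi/24 + 5*pi**2/144 + 5/8.

-5*sqrt(3)*pi/24 + 5*pi**2/144 + 5/8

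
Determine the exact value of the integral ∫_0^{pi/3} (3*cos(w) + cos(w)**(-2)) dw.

An antiderivative is F(w) = 3*sin(w) + tan(w).
Then F(pi/3) - F(0) = (5*sqrt(3)/2) - (0) = 5*sqrt(3)/2.

5*sqrt(3)/2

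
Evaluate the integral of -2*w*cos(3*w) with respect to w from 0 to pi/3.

Integrate by parts once (u = w, dv = -2*cos(3*w) dw).
An antiderivative is F(w) = -2*w*sin(3*w)/3 - 2*cos(3*w)/9.
Then F(pi/3) - F(0) = (2/9) - (-2/9) = 4/9.

4/9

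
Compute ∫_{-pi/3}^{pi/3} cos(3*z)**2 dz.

pi/3

Use the identity cos^2(3*z) = (1 + cos(6*z))/2.
An antiderivative is F(z) = z/2 + sin(6*z)/12.
Then F(pi/3) - F(-pi/3) = (pi/6) - (-pi/6) = pi/3.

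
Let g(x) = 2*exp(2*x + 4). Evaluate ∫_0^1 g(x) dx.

-exp(4) + exp(6)

Let u = 2*x + 4, so du = 2 dx. When x = 0, u = 4; when x = 1, u = 6.
The integral becomes ∫ exp(u) du from 4 to 6, with antiderivative exp(u).
Back in x: F(x) = exp(2*x + 4).
Then F(1) - F(0) = (exp(6)) - (exp(4)) = -exp(4) + exp(6).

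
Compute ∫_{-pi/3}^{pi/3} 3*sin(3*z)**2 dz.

pi

Use the identity sin^2(3*z) = (1 - cos(6*z))/2.
An antiderivative is F(z) = 3*z/2 - sin(6*z)/4.
Then F(pi/3) - F(-pi/3) = (pi/2) - (-pi/2) = pi.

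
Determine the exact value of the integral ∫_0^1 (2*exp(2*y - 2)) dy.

1 - exp(-2)

Let u = 2*y - 2, so du = 2 dy. When y = 0, u = -2; when y = 1, u = 0.
The integral becomes ∫ exp(u) du from -2 to 0, with antiderivative exp(u).
Back in y: F(y) = exp(2*y - 2).
Then F(1) - F(0) = (1) - (exp(-2)) = 1 - exp(-2).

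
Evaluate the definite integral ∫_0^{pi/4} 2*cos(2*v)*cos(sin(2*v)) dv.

sin(1)

Let u = sin(2*v), so du = 2*cos(2*v) dv. When v = 0, u = 0; when v = pi/4, u = 1.
The integral becomes ∫ cos(u) du from 0 to 1, with antiderivative sin(u).
Back in v: F(v) = sin(sin(2*v)).
Then F(pi/4) - F(0) = (sin(1)) - (0) = sin(1).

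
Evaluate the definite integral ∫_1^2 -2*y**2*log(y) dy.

14/9 - 16*log(2)/3

Integrate by parts once (u = ln y, dv = -2*y**2 dy).
An antiderivative is F(y) = -2*y**3*(3*log(y) - 1)/9.
Then F(2) - F(1) = (16/9 - 16*log(2)/3) - (2/9) = 14/9 - 16*log(2)/3.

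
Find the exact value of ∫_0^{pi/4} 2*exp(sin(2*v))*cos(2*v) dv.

Let u = sin(2*v), so du = 2*cos(2*v) dv. When v = 0, u = 0; when v = pi/4, u = 1.
The integral becomes ∫ exp(u) du from 0 to 1, with antiderivative exp(u).
Back in v: F(v) = exp(sin(2*v)).
Then F(pi/4) - F(0) = (E) - (1) = -1 + E.

-1 + E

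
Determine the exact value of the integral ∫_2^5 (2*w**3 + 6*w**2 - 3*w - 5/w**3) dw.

By the power rule, an antiderivative is F(w) = w**4/2 + 2*w**3 - 3*w**2/2 + 5/(2*w**2).
Then F(5) - F(2) = (5251/10) - (149/8) = 20259/40.

20259/40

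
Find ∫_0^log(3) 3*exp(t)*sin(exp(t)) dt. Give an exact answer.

Let u = exp(t), so du = exp(t) dt. When t = 0, u = 1; when t = log(3), u = 3.
The integral becomes 3·∫ sin(u) du from 1 to 3, with antiderivative -3*cos(u).
Back in t: F(t) = -3*cos(exp(t)).
Then F(log(3)) - F(0) = (-3*cos(3)) - (-3*cos(1)) = 3*cos(1) - 3*cos(3).

3*cos(1) - 3*cos(3)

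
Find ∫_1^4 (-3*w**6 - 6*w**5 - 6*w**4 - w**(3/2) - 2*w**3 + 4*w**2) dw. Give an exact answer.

-173597/14

By the power rule, an antiderivative is F(w) = -3*w**7/7 - w**6 - 2*w**(5/2)/5 - 6*w**5/5 - w**4/2 + 4*w**3/3.
Then F(4) - F(1) = (-1302208/105) - (-461/210) = -173597/14.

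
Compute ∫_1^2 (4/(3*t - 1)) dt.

-4*log(2)/3 + 4*log(5)/3

An antiderivative is F(t) = 4*log(3*t - 1)/3.
Then F(2) - F(1) = (4*log(5)/3) - (4*log(2)/3) = -4*log(2)/3 + 4*log(5)/3.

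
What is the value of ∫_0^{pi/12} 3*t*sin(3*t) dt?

sqrt(2)*(4 - pi)/24

Integrate by parts once (u = t, dv = 3*sin(3*t) dt).
An antiderivative is F(t) = -t*cos(3*t) + sin(3*t)/3.
Then F(pi/12) - F(0) = (sqrt(2)*(4 - pi)/24) - (0) = sqrt(2)*(4 - pi)/24.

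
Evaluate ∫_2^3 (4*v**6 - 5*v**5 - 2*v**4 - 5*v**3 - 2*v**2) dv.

By the power rule, an antiderivative is F(v) = 4*v**7/7 - 5*v**6/6 - 2*v**5/5 - 5*v**4/4 - 2*v**3/3.
Then F(3) - F(2) = (59607/140) - (-1924/105) = 186517/420.

186517/420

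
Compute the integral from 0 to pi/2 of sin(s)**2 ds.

Use the identity sin^2(s) = (1 - cos(2*s))/2.
An antiderivative is F(s) = s/2 - sin(2*s)/4.
Then F(pi/2) - F(0) = (pi/4) - (0) = pi/4.

pi/4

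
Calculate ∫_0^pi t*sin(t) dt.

Integrate by parts once (u = t, dv = sin(t) dt).
An antiderivative is F(t) = -t*cos(t) + sin(t).
Then F(pi) - F(0) = (pi) - (0) = pi.

pi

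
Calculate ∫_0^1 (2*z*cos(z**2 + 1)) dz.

-sin(1) + sin(2)

Let u = z**2 + 1, so du = 2*z dz. When z = 0, u = 1; when z = 1, u = 2.
The integral becomes ∫ cos(u) du from 1 to 2, with antiderivative sin(u).
Back in z: F(z) = sin(z**2 + 1).
Then F(1) - F(0) = (sin(2)) - (sin(1)) = -sin(1) + sin(2).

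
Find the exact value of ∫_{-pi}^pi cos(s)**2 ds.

Use the identity cos^2(s) = (1 + cos(2*s))/2.
An antiderivative is F(s) = s/2 + sin(2*s)/4.
Then F(pi) - F(-pi) = (pi/2) - (-pi/2) = pi.

pi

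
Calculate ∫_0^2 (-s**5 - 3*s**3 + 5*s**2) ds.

-28/3

By the power rule, an antiderivative is F(s) = -s**6/6 - 3*s**4/4 + 5*s**3/3.
Then F(2) - F(0) = (-28/3) - (0) = -28/3.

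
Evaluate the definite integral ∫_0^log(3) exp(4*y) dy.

20

Let u = exp(y), so du = exp(y) dy. When y = 0, u = 1; when y = log(3), u = 3.
The integral becomes ∫ u**3 du from 1 to 3, with antiderivative u**4/4.
Back in y: F(y) = exp(4*y)/4.
Then F(log(3)) - F(0) = (81/4) - (1/4) = 20.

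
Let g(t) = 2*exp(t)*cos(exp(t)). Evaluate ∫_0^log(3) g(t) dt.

-2*sin(1) + 2*sin(3)

Let u = exp(t), so du = exp(t) dt. When t = 0, u = 1; when t = log(3), u = 3.
The integral becomes 2·∫ cos(u) du from 1 to 3, with antiderivative 2*sin(u).
Back in t: F(t) = 2*sin(exp(t)).
Then F(log(3)) - F(0) = (2*sin(3)) - (2*sin(1)) = -2*sin(1) + 2*sin(3).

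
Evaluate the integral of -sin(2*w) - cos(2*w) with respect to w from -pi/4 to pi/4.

-1

An antiderivative is F(w) = -sin(2*w)/2 + cos(2*w)/2.
Then F(pi/4) - F(-pi/4) = (-1/2) - (1/2) = -1.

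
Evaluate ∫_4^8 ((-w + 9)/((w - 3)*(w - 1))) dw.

-4*log(7) + 4*log(3) + 3*log(5)

Factor the denominator: w**2 - 4*w + 3 = (w - 1)(w - 3).
Partial fractions: (-w + 9)/((w - 3)*(w - 1)) = -4/(w - 1) + 3/(w - 3).
An antiderivative is F(w) = 3*log(w - 3) - 4*log(w - 1).
Then F(8) - F(4) = (-4*log(7) + 3*log(5)) - (-log(81)) = -4*log(7) + 4*log(3) + 3*log(5).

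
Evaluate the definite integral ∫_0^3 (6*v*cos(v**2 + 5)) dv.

Let u = v**2 + 5, so du = 2*v dv. When v = 0, u = 5; when v = 3, u = 14.
The integral becomes 3·∫ cos(u) du from 5 to 14, with antiderivative 3*sin(u).
Back in v: F(v) = 3*sin(v**2 + 5).
Then F(3) - F(0) = (3*sin(14)) - (3*sin(5)) = -3*sin(5) + 3*sin(14).

-3*sin(5) + 3*sin(14)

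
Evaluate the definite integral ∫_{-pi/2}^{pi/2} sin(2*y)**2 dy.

Use the identity sin^2(2*y) = (1 - cos(4*y))/2.
An antiderivative is F(y) = y/2 - sin(4*y)/8.
Then F(pi/2) - F(-pi/2) = (pi/4) - (-pi/4) = pi/2.

pi/2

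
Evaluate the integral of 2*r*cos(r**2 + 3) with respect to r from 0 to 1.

sin(4) - sin(3)

Let u = r**2 + 3, so du = 2*r dr. When r = 0, u = 3; when r = 1, u = 4.
The integral becomes ∫ cos(u) du from 3 to 4, with antiderivative sin(u).
Back in r: F(r) = sin(r**2 + 3).
Then F(1) - F(0) = (sin(4)) - (sin(3)) = sin(4) - sin(3).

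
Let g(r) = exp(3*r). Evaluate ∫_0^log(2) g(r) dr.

7/3

Let u = exp(r), so du = exp(r) dr. When r = 0, u = 1; when r = log(2), u = 2.
The integral becomes ∫ u**2 du from 1 to 2, with antiderivative u**3/3.
Back in r: F(r) = exp(3*r)/3.
Then F(log(2)) - F(0) = (8/3) - (1/3) = 7/3.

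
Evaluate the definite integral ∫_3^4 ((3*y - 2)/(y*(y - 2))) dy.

Factor the denominator: y**2 - 2*y = y(y - 2).
Partial fractions: (3*y - 2)/(y*(y - 2)) = 1/y + 2/(y - 2).
An antiderivative is F(y) = log(y) + 2*log(y - 2).
Then F(4) - F(3) = (log(16)) - (log(3)) = log(16/3).

log(16/3)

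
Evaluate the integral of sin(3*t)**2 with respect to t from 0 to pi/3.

Use the identity sin^2(3*t) = (1 - cos(6*t))/2.
An antiderivative is F(t) = t/2 - sin(6*t)/12.
Then F(pi/3) - F(0) = (pi/6) - (0) = pi/6.

pi/6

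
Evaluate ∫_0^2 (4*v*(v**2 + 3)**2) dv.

Let u = v**2 + 3, so du = 2*v dv. When v = 0, u = 3; when v = 2, u = 7.
The integral becomes 2·∫ u**2 du from 3 to 7, with antiderivative 2*u**3/3.
Back in v: F(v) = 2*(v**2 + 3)**3/3.
Then F(2) - F(0) = (686/3) - (18) = 632/3.

632/3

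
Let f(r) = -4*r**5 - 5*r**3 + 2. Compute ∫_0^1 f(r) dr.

By the power rule, an antiderivative is F(r) = -2*r**6/3 - 5*r**4/4 + 2*r.
Then F(1) - F(0) = (1/12) - (0) = 1/12.

1/12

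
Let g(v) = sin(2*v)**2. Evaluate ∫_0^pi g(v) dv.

Use the identity sin^2(2*v) = (1 - cos(4*v))/2.
An antiderivative is F(v) = v/2 - sin(4*v)/8.
Then F(pi) - F(0) = (pi/2) - (0) = pi/2.

pi/2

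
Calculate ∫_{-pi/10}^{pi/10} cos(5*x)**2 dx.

Use the identity cos^2(5*x) = (1 + cos(10*x))/2.
An antiderivative is F(x) = x/2 + sin(10*x)/20.
Then F(pi/10) - F(-pi/10) = (pi/20) - (-pi/20) = pi/10.

pi/10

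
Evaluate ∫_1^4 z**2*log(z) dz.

-7 + 128*log(2)/3

Integrate by parts once (u = ln z, dv = z**2 dz).
An antiderivative is F(z) = z**3*(3*log(z) - 1)/9.
Then F(4) - F(1) = (-64/9 + 128*log(2)/3) - (-1/9) = -7 + 128*log(2)/3.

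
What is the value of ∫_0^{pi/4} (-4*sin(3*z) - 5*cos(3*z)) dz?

An antiderivative is F(z) = -5*sin(3*z)/3 + 4*cos(3*z)/3.
Then F(pi/4) - F(0) = (-3*sqrt(2)/2) - (4/3) = -3*sqrt(2)/2 - 4/3.

-3*sqrt(2)/2 - 4/3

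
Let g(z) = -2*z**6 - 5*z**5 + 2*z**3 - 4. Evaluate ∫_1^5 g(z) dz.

-245316/7

By the power rule, an antiderivative is F(z) = -2*z**7/7 - 5*z**6/6 + z**4/2 - 4*z.
Then F(5) - F(1) = (-736045/21) - (-97/21) = -245316/7.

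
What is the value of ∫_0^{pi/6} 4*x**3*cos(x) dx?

Integrate by parts 3 times (u = x^3, dv = 4*cos(x) dx).
An antiderivative is F(x) = 4*x**3*sin(x) + 12*x**2*cos(x) - 24*x*sin(x) - 24*cos(x).
Then F(pi/6) - F(0) = (-12*sqrt(3) - 2*pi + pi**3/108 + sqrt(3)*pi**2/6) - (-24) = -12*sqrt(3) - 2*pi + pi**3/108 + sqrt(3)*pi**2/6 + 24.

-12*sqrt(3) - 2*pi + pi**3/108 + sqrt(3)*pi**2/6 + 24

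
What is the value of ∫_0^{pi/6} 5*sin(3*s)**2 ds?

5*pi/12

Use the identity sin^2(3*s) = (1 - cos(6*s))/2.
An antiderivative is F(s) = 5*s/2 - 5*sin(6*s)/12.
Then F(pi/6) - F(0) = (5*pi/12) - (0) = 5*pi/12.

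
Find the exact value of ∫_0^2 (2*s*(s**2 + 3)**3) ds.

580

Let u = s**2 + 3, so du = 2*s ds. When s = 0, u = 3; when s = 2, u = 7.
The integral becomes ∫ u**3 du from 3 to 7, with antiderivative u**4/4.
Back in s: F(s) = (s**2 + 3)**4/4.
Then F(2) - F(0) = (2401/4) - (81/4) = 580.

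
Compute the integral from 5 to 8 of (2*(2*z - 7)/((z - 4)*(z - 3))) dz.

Factor the denominator: z**2 - 7*z + 12 = (z - 3)(z - 4).
Partial fractions: 2*(2*z - 7)/((z - 4)*(z - 3)) = 2/(z - 3) + 2/(z - 4).
An antiderivative is F(z) = 2*log(z - 4) + 2*log(z - 3).
Then F(8) - F(5) = (4*log(2) + 2*log(5)) - (log(4)) = log(100).

log(100)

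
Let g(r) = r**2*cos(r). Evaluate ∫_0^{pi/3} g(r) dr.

-sqrt(3) + sqrt(3)*pi**2/18 + pi/3

Integrate by parts twice (u = r^2, dv = cos(r) dr).
An antiderivative is F(r) = r**2*sin(r) + 2*r*cos(r) - 2*sin(r).
Then F(pi/3) - F(0) = (-sqrt(3) + sqrt(3)*pi**2/18 + pi/3) - (0) = -sqrt(3) + sqrt(3)*pi**2/18 + pi/3.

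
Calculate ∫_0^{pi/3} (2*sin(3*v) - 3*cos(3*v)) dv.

An antiderivative is F(v) = -sin(3*v) - 2*cos(3*v)/3.
Then F(pi/3) - F(0) = (2/3) - (-2/3) = 4/3.

4/3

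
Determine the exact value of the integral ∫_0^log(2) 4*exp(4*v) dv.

15

Let u = exp(v), so du = exp(v) dv. When v = 0, u = 1; when v = log(2), u = 2.
The integral becomes 4·∫ u**3 du from 1 to 2, with antiderivative u**4.
Back in v: F(v) = exp(4*v).
Then F(log(2)) - F(0) = (16) - (1) = 15.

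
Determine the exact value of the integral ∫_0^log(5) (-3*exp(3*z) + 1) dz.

-124 + log(5)

An antiderivative is F(z) = -exp(3*z) + z.
Then F(log(5)) - F(0) = (-125 + log(5)) - (-1) = -124 + log(5).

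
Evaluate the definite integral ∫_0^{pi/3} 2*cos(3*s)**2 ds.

Use the identity cos^2(3*s) = (1 + cos(6*s))/2.
An antiderivative is F(s) = s + sin(6*s)/6.
Then F(pi/3) - F(0) = (pi/3) - (0) = pi/3.

pi/3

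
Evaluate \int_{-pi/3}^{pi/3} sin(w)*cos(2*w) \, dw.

Use the identity sin(w)cos(2*w) = [sin(3*w) + sin(-w)]/2.
An antiderivative is F(w) = cos(w)/2 - cos(3*w)/6.
Then F(pi/3) - F(-pi/3) = (5/12) - (5/12) = 0.

0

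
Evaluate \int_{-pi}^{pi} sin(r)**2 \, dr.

Use the identity sin^2(r) = (1 - cos(2*r))/2.
An antiderivative is F(r) = r/2 - sin(2*r)/4.
Then F(pi) - F(-pi) = (pi/2) - (-pi/2) = pi.

pi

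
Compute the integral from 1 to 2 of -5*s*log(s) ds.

Integrate by parts once (u = ln s, dv = -5*s ds).
An antiderivative is F(s) = -5*s**2*(2*log(s) - 1)/4.
Then F(2) - F(1) = (5 - 10*log(2)) - (5/4) = 15/4 - 10*log(2).

15/4 - 10*log(2)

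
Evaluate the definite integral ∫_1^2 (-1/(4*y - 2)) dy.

-log(6)/4 + log(2)/4

An antiderivative is F(y) = -log(4*y - 2)/4.
Then F(2) - F(1) = (-log(6)/4) - (-log(2)/4) = -log(6)/4 + log(2)/4.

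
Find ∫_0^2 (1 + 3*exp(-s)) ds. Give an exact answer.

An antiderivative is F(s) = s - 3*exp(-s).
Then F(2) - F(0) = (2 - 3*exp(-2)) - (-3) = 5 - 3*exp(-2).

5 - 3*exp(-2)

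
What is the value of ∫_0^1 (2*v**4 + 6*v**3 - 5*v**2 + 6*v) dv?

By the power rule, an antiderivative is F(v) = 2*v**5/5 + 3*v**4/2 - 5*v**3/3 + 3*v**2.
Then F(1) - F(0) = (97/30) - (0) = 97/30.

97/30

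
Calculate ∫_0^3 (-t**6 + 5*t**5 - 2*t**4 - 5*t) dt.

By the power rule, an antiderivative is F(t) = -t**7/7 + 5*t**6/6 - 2*t**5/5 - 5*t**2/2.
Then F(3) - F(0) = (6138/35) - (0) = 6138/35.

6138/35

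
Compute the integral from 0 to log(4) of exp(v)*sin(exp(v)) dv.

cos(1) - cos(4)

Let u = exp(v), so du = exp(v) dv. When v = 0, u = 1; when v = log(4), u = 4.
The integral becomes ∫ sin(u) du from 1 to 4, with antiderivative -cos(u).
Back in v: F(v) = -cos(exp(v)).
Then F(log(4)) - F(0) = (-cos(4)) - (-cos(1)) = cos(1) - cos(4).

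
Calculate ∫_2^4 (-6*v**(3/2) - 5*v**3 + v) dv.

-1854/5 + 48*sqrt(2)/5

By the power rule, an antiderivative is F(v) = -12*v**(5/2)/5 - 5*v**4/4 + v**2/2.
Then F(4) - F(2) = (-1944/5) - (-18 - 48*sqrt(2)/5) = -1854/5 + 48*sqrt(2)/5.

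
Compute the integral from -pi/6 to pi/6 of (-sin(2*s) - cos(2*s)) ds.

An antiderivative is F(s) = -sin(2*s)/2 + cos(2*s)/2.
Then F(pi/6) - F(-pi/6) = (1/4 - sqrt(3)/4) - (1/4 + sqrt(3)/4) = -sqrt(3)/2.

-sqrt(3)/2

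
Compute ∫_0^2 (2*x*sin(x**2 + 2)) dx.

Let u = x**2 + 2, so du = 2*x dx. When x = 0, u = 2; when x = 2, u = 6.
The integral becomes ∫ sin(u) du from 2 to 6, with antiderivative -cos(u).
Back in x: F(x) = -cos(x**2 + 2).
Then F(2) - F(0) = (-cos(6)) - (-cos(2)) = -cos(6) + cos(2).

-cos(6) + cos(2)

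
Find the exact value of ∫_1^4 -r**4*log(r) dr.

Integrate by parts once (u = ln r, dv = -r**4 dr).
An antiderivative is F(r) = -r**5*(5*log(r) - 1)/25.
Then F(4) - F(1) = (1024/25 - 2048*log(2)/5) - (1/25) = 1023/25 - 2048*log(2)/5.

1023/25 - 2048*log(2)/5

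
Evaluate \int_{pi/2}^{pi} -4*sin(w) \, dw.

-4

An antiderivative is F(w) = 4*cos(w).
Then F(pi) - F(pi/2) = (-4) - (0) = -4.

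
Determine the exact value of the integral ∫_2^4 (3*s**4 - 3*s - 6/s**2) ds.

5757/10

By the power rule, an antiderivative is F(s) = 3*s**5/5 - 3*s**2/2 + 6/s.
Then F(4) - F(2) = (5919/10) - (81/5) = 5757/10.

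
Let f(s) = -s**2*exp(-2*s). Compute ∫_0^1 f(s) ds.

Integrate by parts twice (u = s^2, dv = -exp(-2*s) ds).
An antiderivative is F(s) = (2*s**2 + 2*s + 1)*exp(-2*s)/4.
Then F(1) - F(0) = (5*exp(-2)/4) - (1/4) = (5 - exp(2))*exp(-2)/4.

(5 - exp(2))*exp(-2)/4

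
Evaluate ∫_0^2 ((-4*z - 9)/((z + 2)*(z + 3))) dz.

-3*log(5) - log(2) + 3*log(3)

Factor the denominator: z**2 + 5*z + 6 = (z + 3)(z + 2).
Partial fractions: (-4*z - 9)/((z + 2)*(z + 3)) = -3/(z + 3) - 1/(z + 2).
An antiderivative is F(z) = -log(z + 2) - 3*log(z + 3).
Then F(2) - F(0) = (-3*log(5) - 2*log(2)) - (-log(54)) = -3*log(5) - log(2) + 3*log(3).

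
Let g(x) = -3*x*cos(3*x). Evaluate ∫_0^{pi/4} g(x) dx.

Integrate by parts once (u = x, dv = -3*cos(3*x) dx).
An antiderivative is F(x) = -x*sin(3*x) - cos(3*x)/3.
Then F(pi/4) - F(0) = (sqrt(2)*(4 - 3*pi)/24) - (-1/3) = -sqrt(2)*pi/8 + sqrt(2)/6 + 1/3.

-sqrt(2)*pi/8 + sqrt(2)/6 + 1/3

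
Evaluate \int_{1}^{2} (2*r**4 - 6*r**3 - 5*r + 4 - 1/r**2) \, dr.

By the power rule, an antiderivative is F(r) = 2*r**5/5 - 3*r**4/2 - 5*r**2/2 + 4*r + 1/r.
Then F(2) - F(1) = (-127/10) - (7/5) = -141/10.

-141/10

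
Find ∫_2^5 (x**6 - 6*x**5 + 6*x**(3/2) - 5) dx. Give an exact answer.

-31035/7 - 48*sqrt(2)/5 + 60*sqrt(5)

By the power rule, an antiderivative is F(x) = x**7/7 - x**6 + 12*x**(5/2)/5 - 5*x.
Then F(5) - F(2) = (-31425/7 + 60*sqrt(5)) - (-390/7 + 48*sqrt(2)/5) = -31035/7 - 48*sqrt(2)/5 + 60*sqrt(5).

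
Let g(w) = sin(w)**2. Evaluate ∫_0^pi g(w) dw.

pi/2

Use the identity sin^2(w) = (1 - cos(2*w))/2.
An antiderivative is F(w) = w/2 - sin(2*w)/4.
Then F(pi) - F(0) = (pi/2) - (0) = pi/2.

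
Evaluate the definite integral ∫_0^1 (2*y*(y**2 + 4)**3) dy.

Let u = y**2 + 4, so du = 2*y dy. When y = 0, u = 4; when y = 1, u = 5.
The integral becomes ∫ u**3 du from 4 to 5, with antiderivative u**4/4.
Back in y: F(y) = (y**2 + 4)**4/4.
Then F(1) - F(0) = (625/4) - (64) = 369/4.

369/4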